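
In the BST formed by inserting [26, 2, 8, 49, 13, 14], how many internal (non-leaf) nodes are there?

Tree built from: [26, 2, 8, 49, 13, 14]
Tree (level-order array): [26, 2, 49, None, 8, None, None, None, 13, None, 14]
Rule: An internal node has at least one child.
Per-node child counts:
  node 26: 2 child(ren)
  node 2: 1 child(ren)
  node 8: 1 child(ren)
  node 13: 1 child(ren)
  node 14: 0 child(ren)
  node 49: 0 child(ren)
Matching nodes: [26, 2, 8, 13]
Count of internal (non-leaf) nodes: 4


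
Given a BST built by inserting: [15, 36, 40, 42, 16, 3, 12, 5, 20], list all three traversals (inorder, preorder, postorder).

Tree insertion order: [15, 36, 40, 42, 16, 3, 12, 5, 20]
Tree (level-order array): [15, 3, 36, None, 12, 16, 40, 5, None, None, 20, None, 42]
Inorder (L, root, R): [3, 5, 12, 15, 16, 20, 36, 40, 42]
Preorder (root, L, R): [15, 3, 12, 5, 36, 16, 20, 40, 42]
Postorder (L, R, root): [5, 12, 3, 20, 16, 42, 40, 36, 15]


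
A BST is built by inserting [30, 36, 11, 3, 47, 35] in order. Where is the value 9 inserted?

Starting tree (level order): [30, 11, 36, 3, None, 35, 47]
Insertion path: 30 -> 11 -> 3
Result: insert 9 as right child of 3
Final tree (level order): [30, 11, 36, 3, None, 35, 47, None, 9]


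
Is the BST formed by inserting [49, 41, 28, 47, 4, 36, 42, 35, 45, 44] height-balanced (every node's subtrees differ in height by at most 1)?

Tree (level-order array): [49, 41, None, 28, 47, 4, 36, 42, None, None, None, 35, None, None, 45, None, None, 44]
Definition: a tree is height-balanced if, at every node, |h(left) - h(right)| <= 1 (empty subtree has height -1).
Bottom-up per-node check:
  node 4: h_left=-1, h_right=-1, diff=0 [OK], height=0
  node 35: h_left=-1, h_right=-1, diff=0 [OK], height=0
  node 36: h_left=0, h_right=-1, diff=1 [OK], height=1
  node 28: h_left=0, h_right=1, diff=1 [OK], height=2
  node 44: h_left=-1, h_right=-1, diff=0 [OK], height=0
  node 45: h_left=0, h_right=-1, diff=1 [OK], height=1
  node 42: h_left=-1, h_right=1, diff=2 [FAIL (|-1-1|=2 > 1)], height=2
  node 47: h_left=2, h_right=-1, diff=3 [FAIL (|2--1|=3 > 1)], height=3
  node 41: h_left=2, h_right=3, diff=1 [OK], height=4
  node 49: h_left=4, h_right=-1, diff=5 [FAIL (|4--1|=5 > 1)], height=5
Node 42 violates the condition: |-1 - 1| = 2 > 1.
Result: Not balanced


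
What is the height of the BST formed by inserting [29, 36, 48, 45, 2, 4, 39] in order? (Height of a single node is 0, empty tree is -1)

Insertion order: [29, 36, 48, 45, 2, 4, 39]
Tree (level-order array): [29, 2, 36, None, 4, None, 48, None, None, 45, None, 39]
Compute height bottom-up (empty subtree = -1):
  height(4) = 1 + max(-1, -1) = 0
  height(2) = 1 + max(-1, 0) = 1
  height(39) = 1 + max(-1, -1) = 0
  height(45) = 1 + max(0, -1) = 1
  height(48) = 1 + max(1, -1) = 2
  height(36) = 1 + max(-1, 2) = 3
  height(29) = 1 + max(1, 3) = 4
Height = 4


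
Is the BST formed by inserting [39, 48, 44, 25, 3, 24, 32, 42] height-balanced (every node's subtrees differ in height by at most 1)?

Tree (level-order array): [39, 25, 48, 3, 32, 44, None, None, 24, None, None, 42]
Definition: a tree is height-balanced if, at every node, |h(left) - h(right)| <= 1 (empty subtree has height -1).
Bottom-up per-node check:
  node 24: h_left=-1, h_right=-1, diff=0 [OK], height=0
  node 3: h_left=-1, h_right=0, diff=1 [OK], height=1
  node 32: h_left=-1, h_right=-1, diff=0 [OK], height=0
  node 25: h_left=1, h_right=0, diff=1 [OK], height=2
  node 42: h_left=-1, h_right=-1, diff=0 [OK], height=0
  node 44: h_left=0, h_right=-1, diff=1 [OK], height=1
  node 48: h_left=1, h_right=-1, diff=2 [FAIL (|1--1|=2 > 1)], height=2
  node 39: h_left=2, h_right=2, diff=0 [OK], height=3
Node 48 violates the condition: |1 - -1| = 2 > 1.
Result: Not balanced


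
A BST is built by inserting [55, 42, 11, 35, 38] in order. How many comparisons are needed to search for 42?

Search path for 42: 55 -> 42
Found: True
Comparisons: 2


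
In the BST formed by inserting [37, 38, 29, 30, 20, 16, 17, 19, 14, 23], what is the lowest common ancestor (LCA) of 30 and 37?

Tree insertion order: [37, 38, 29, 30, 20, 16, 17, 19, 14, 23]
Tree (level-order array): [37, 29, 38, 20, 30, None, None, 16, 23, None, None, 14, 17, None, None, None, None, None, 19]
In a BST, the LCA of p=30, q=37 is the first node v on the
root-to-leaf path with p <= v <= q (go left if both < v, right if both > v).
Walk from root:
  at 37: 30 <= 37 <= 37, this is the LCA
LCA = 37


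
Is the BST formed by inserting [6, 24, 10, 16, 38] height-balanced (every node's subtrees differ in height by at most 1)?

Tree (level-order array): [6, None, 24, 10, 38, None, 16]
Definition: a tree is height-balanced if, at every node, |h(left) - h(right)| <= 1 (empty subtree has height -1).
Bottom-up per-node check:
  node 16: h_left=-1, h_right=-1, diff=0 [OK], height=0
  node 10: h_left=-1, h_right=0, diff=1 [OK], height=1
  node 38: h_left=-1, h_right=-1, diff=0 [OK], height=0
  node 24: h_left=1, h_right=0, diff=1 [OK], height=2
  node 6: h_left=-1, h_right=2, diff=3 [FAIL (|-1-2|=3 > 1)], height=3
Node 6 violates the condition: |-1 - 2| = 3 > 1.
Result: Not balanced


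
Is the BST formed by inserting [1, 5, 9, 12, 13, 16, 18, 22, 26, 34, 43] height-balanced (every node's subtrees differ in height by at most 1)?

Tree (level-order array): [1, None, 5, None, 9, None, 12, None, 13, None, 16, None, 18, None, 22, None, 26, None, 34, None, 43]
Definition: a tree is height-balanced if, at every node, |h(left) - h(right)| <= 1 (empty subtree has height -1).
Bottom-up per-node check:
  node 43: h_left=-1, h_right=-1, diff=0 [OK], height=0
  node 34: h_left=-1, h_right=0, diff=1 [OK], height=1
  node 26: h_left=-1, h_right=1, diff=2 [FAIL (|-1-1|=2 > 1)], height=2
  node 22: h_left=-1, h_right=2, diff=3 [FAIL (|-1-2|=3 > 1)], height=3
  node 18: h_left=-1, h_right=3, diff=4 [FAIL (|-1-3|=4 > 1)], height=4
  node 16: h_left=-1, h_right=4, diff=5 [FAIL (|-1-4|=5 > 1)], height=5
  node 13: h_left=-1, h_right=5, diff=6 [FAIL (|-1-5|=6 > 1)], height=6
  node 12: h_left=-1, h_right=6, diff=7 [FAIL (|-1-6|=7 > 1)], height=7
  node 9: h_left=-1, h_right=7, diff=8 [FAIL (|-1-7|=8 > 1)], height=8
  node 5: h_left=-1, h_right=8, diff=9 [FAIL (|-1-8|=9 > 1)], height=9
  node 1: h_left=-1, h_right=9, diff=10 [FAIL (|-1-9|=10 > 1)], height=10
Node 26 violates the condition: |-1 - 1| = 2 > 1.
Result: Not balanced


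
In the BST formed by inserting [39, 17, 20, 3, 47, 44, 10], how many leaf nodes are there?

Tree built from: [39, 17, 20, 3, 47, 44, 10]
Tree (level-order array): [39, 17, 47, 3, 20, 44, None, None, 10]
Rule: A leaf has 0 children.
Per-node child counts:
  node 39: 2 child(ren)
  node 17: 2 child(ren)
  node 3: 1 child(ren)
  node 10: 0 child(ren)
  node 20: 0 child(ren)
  node 47: 1 child(ren)
  node 44: 0 child(ren)
Matching nodes: [10, 20, 44]
Count of leaf nodes: 3


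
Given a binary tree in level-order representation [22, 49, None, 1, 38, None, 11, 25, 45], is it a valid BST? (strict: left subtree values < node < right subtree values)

Level-order array: [22, 49, None, 1, 38, None, 11, 25, 45]
Validate using subtree bounds (lo, hi): at each node, require lo < value < hi,
then recurse left with hi=value and right with lo=value.
Preorder trace (stopping at first violation):
  at node 22 with bounds (-inf, +inf): OK
  at node 49 with bounds (-inf, 22): VIOLATION
Node 49 violates its bound: not (-inf < 49 < 22).
Result: Not a valid BST


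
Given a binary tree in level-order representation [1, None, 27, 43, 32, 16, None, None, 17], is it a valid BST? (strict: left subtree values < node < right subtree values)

Level-order array: [1, None, 27, 43, 32, 16, None, None, 17]
Validate using subtree bounds (lo, hi): at each node, require lo < value < hi,
then recurse left with hi=value and right with lo=value.
Preorder trace (stopping at first violation):
  at node 1 with bounds (-inf, +inf): OK
  at node 27 with bounds (1, +inf): OK
  at node 43 with bounds (1, 27): VIOLATION
Node 43 violates its bound: not (1 < 43 < 27).
Result: Not a valid BST


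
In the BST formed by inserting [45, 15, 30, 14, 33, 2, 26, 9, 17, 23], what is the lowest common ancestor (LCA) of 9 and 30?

Tree insertion order: [45, 15, 30, 14, 33, 2, 26, 9, 17, 23]
Tree (level-order array): [45, 15, None, 14, 30, 2, None, 26, 33, None, 9, 17, None, None, None, None, None, None, 23]
In a BST, the LCA of p=9, q=30 is the first node v on the
root-to-leaf path with p <= v <= q (go left if both < v, right if both > v).
Walk from root:
  at 45: both 9 and 30 < 45, go left
  at 15: 9 <= 15 <= 30, this is the LCA
LCA = 15


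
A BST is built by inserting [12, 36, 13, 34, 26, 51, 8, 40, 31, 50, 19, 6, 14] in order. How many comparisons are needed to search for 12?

Search path for 12: 12
Found: True
Comparisons: 1


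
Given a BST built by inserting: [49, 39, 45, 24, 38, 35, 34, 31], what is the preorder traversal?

Tree insertion order: [49, 39, 45, 24, 38, 35, 34, 31]
Tree (level-order array): [49, 39, None, 24, 45, None, 38, None, None, 35, None, 34, None, 31]
Preorder traversal: [49, 39, 24, 38, 35, 34, 31, 45]


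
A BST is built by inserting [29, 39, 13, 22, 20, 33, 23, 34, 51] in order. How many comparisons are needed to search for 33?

Search path for 33: 29 -> 39 -> 33
Found: True
Comparisons: 3


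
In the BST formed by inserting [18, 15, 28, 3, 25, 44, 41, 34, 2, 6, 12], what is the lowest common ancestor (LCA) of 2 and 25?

Tree insertion order: [18, 15, 28, 3, 25, 44, 41, 34, 2, 6, 12]
Tree (level-order array): [18, 15, 28, 3, None, 25, 44, 2, 6, None, None, 41, None, None, None, None, 12, 34]
In a BST, the LCA of p=2, q=25 is the first node v on the
root-to-leaf path with p <= v <= q (go left if both < v, right if both > v).
Walk from root:
  at 18: 2 <= 18 <= 25, this is the LCA
LCA = 18


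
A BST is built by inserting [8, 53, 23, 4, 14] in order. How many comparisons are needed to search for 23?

Search path for 23: 8 -> 53 -> 23
Found: True
Comparisons: 3


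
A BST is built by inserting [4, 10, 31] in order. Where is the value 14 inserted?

Starting tree (level order): [4, None, 10, None, 31]
Insertion path: 4 -> 10 -> 31
Result: insert 14 as left child of 31
Final tree (level order): [4, None, 10, None, 31, 14]


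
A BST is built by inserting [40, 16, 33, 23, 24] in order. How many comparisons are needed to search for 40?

Search path for 40: 40
Found: True
Comparisons: 1


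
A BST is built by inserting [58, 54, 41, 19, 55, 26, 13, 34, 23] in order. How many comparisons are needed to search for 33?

Search path for 33: 58 -> 54 -> 41 -> 19 -> 26 -> 34
Found: False
Comparisons: 6


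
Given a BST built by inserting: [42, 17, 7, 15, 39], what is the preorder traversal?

Tree insertion order: [42, 17, 7, 15, 39]
Tree (level-order array): [42, 17, None, 7, 39, None, 15]
Preorder traversal: [42, 17, 7, 15, 39]


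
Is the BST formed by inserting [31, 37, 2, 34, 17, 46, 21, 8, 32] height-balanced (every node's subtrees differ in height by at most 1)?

Tree (level-order array): [31, 2, 37, None, 17, 34, 46, 8, 21, 32]
Definition: a tree is height-balanced if, at every node, |h(left) - h(right)| <= 1 (empty subtree has height -1).
Bottom-up per-node check:
  node 8: h_left=-1, h_right=-1, diff=0 [OK], height=0
  node 21: h_left=-1, h_right=-1, diff=0 [OK], height=0
  node 17: h_left=0, h_right=0, diff=0 [OK], height=1
  node 2: h_left=-1, h_right=1, diff=2 [FAIL (|-1-1|=2 > 1)], height=2
  node 32: h_left=-1, h_right=-1, diff=0 [OK], height=0
  node 34: h_left=0, h_right=-1, diff=1 [OK], height=1
  node 46: h_left=-1, h_right=-1, diff=0 [OK], height=0
  node 37: h_left=1, h_right=0, diff=1 [OK], height=2
  node 31: h_left=2, h_right=2, diff=0 [OK], height=3
Node 2 violates the condition: |-1 - 1| = 2 > 1.
Result: Not balanced


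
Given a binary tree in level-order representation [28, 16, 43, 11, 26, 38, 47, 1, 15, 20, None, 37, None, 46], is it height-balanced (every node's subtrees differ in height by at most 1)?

Tree (level-order array): [28, 16, 43, 11, 26, 38, 47, 1, 15, 20, None, 37, None, 46]
Definition: a tree is height-balanced if, at every node, |h(left) - h(right)| <= 1 (empty subtree has height -1).
Bottom-up per-node check:
  node 1: h_left=-1, h_right=-1, diff=0 [OK], height=0
  node 15: h_left=-1, h_right=-1, diff=0 [OK], height=0
  node 11: h_left=0, h_right=0, diff=0 [OK], height=1
  node 20: h_left=-1, h_right=-1, diff=0 [OK], height=0
  node 26: h_left=0, h_right=-1, diff=1 [OK], height=1
  node 16: h_left=1, h_right=1, diff=0 [OK], height=2
  node 37: h_left=-1, h_right=-1, diff=0 [OK], height=0
  node 38: h_left=0, h_right=-1, diff=1 [OK], height=1
  node 46: h_left=-1, h_right=-1, diff=0 [OK], height=0
  node 47: h_left=0, h_right=-1, diff=1 [OK], height=1
  node 43: h_left=1, h_right=1, diff=0 [OK], height=2
  node 28: h_left=2, h_right=2, diff=0 [OK], height=3
All nodes satisfy the balance condition.
Result: Balanced


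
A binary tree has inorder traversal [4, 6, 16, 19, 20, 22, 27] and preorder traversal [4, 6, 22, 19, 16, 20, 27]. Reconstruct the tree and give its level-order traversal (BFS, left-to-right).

Inorder:  [4, 6, 16, 19, 20, 22, 27]
Preorder: [4, 6, 22, 19, 16, 20, 27]
Algorithm: preorder visits root first, so consume preorder in order;
for each root, split the current inorder slice at that value into
left-subtree inorder and right-subtree inorder, then recurse.
Recursive splits:
  root=4; inorder splits into left=[], right=[6, 16, 19, 20, 22, 27]
  root=6; inorder splits into left=[], right=[16, 19, 20, 22, 27]
  root=22; inorder splits into left=[16, 19, 20], right=[27]
  root=19; inorder splits into left=[16], right=[20]
  root=16; inorder splits into left=[], right=[]
  root=20; inorder splits into left=[], right=[]
  root=27; inorder splits into left=[], right=[]
Reconstructed level-order: [4, 6, 22, 19, 27, 16, 20]


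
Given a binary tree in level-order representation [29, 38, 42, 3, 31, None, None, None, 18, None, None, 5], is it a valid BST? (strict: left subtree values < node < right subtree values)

Level-order array: [29, 38, 42, 3, 31, None, None, None, 18, None, None, 5]
Validate using subtree bounds (lo, hi): at each node, require lo < value < hi,
then recurse left with hi=value and right with lo=value.
Preorder trace (stopping at first violation):
  at node 29 with bounds (-inf, +inf): OK
  at node 38 with bounds (-inf, 29): VIOLATION
Node 38 violates its bound: not (-inf < 38 < 29).
Result: Not a valid BST


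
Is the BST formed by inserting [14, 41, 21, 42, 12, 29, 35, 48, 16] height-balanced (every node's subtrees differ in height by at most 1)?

Tree (level-order array): [14, 12, 41, None, None, 21, 42, 16, 29, None, 48, None, None, None, 35]
Definition: a tree is height-balanced if, at every node, |h(left) - h(right)| <= 1 (empty subtree has height -1).
Bottom-up per-node check:
  node 12: h_left=-1, h_right=-1, diff=0 [OK], height=0
  node 16: h_left=-1, h_right=-1, diff=0 [OK], height=0
  node 35: h_left=-1, h_right=-1, diff=0 [OK], height=0
  node 29: h_left=-1, h_right=0, diff=1 [OK], height=1
  node 21: h_left=0, h_right=1, diff=1 [OK], height=2
  node 48: h_left=-1, h_right=-1, diff=0 [OK], height=0
  node 42: h_left=-1, h_right=0, diff=1 [OK], height=1
  node 41: h_left=2, h_right=1, diff=1 [OK], height=3
  node 14: h_left=0, h_right=3, diff=3 [FAIL (|0-3|=3 > 1)], height=4
Node 14 violates the condition: |0 - 3| = 3 > 1.
Result: Not balanced


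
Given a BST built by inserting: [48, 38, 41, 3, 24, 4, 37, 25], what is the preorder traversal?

Tree insertion order: [48, 38, 41, 3, 24, 4, 37, 25]
Tree (level-order array): [48, 38, None, 3, 41, None, 24, None, None, 4, 37, None, None, 25]
Preorder traversal: [48, 38, 3, 24, 4, 37, 25, 41]


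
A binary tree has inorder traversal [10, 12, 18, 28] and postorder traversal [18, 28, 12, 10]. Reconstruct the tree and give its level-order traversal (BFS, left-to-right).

Inorder:   [10, 12, 18, 28]
Postorder: [18, 28, 12, 10]
Algorithm: postorder visits root last, so walk postorder right-to-left;
each value is the root of the current inorder slice — split it at that
value, recurse on the right subtree first, then the left.
Recursive splits:
  root=10; inorder splits into left=[], right=[12, 18, 28]
  root=12; inorder splits into left=[], right=[18, 28]
  root=28; inorder splits into left=[18], right=[]
  root=18; inorder splits into left=[], right=[]
Reconstructed level-order: [10, 12, 28, 18]


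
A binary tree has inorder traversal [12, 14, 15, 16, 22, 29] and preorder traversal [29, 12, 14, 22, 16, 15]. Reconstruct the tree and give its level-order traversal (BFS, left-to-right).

Inorder:  [12, 14, 15, 16, 22, 29]
Preorder: [29, 12, 14, 22, 16, 15]
Algorithm: preorder visits root first, so consume preorder in order;
for each root, split the current inorder slice at that value into
left-subtree inorder and right-subtree inorder, then recurse.
Recursive splits:
  root=29; inorder splits into left=[12, 14, 15, 16, 22], right=[]
  root=12; inorder splits into left=[], right=[14, 15, 16, 22]
  root=14; inorder splits into left=[], right=[15, 16, 22]
  root=22; inorder splits into left=[15, 16], right=[]
  root=16; inorder splits into left=[15], right=[]
  root=15; inorder splits into left=[], right=[]
Reconstructed level-order: [29, 12, 14, 22, 16, 15]


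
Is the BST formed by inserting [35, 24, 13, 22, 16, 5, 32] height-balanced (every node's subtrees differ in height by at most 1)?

Tree (level-order array): [35, 24, None, 13, 32, 5, 22, None, None, None, None, 16]
Definition: a tree is height-balanced if, at every node, |h(left) - h(right)| <= 1 (empty subtree has height -1).
Bottom-up per-node check:
  node 5: h_left=-1, h_right=-1, diff=0 [OK], height=0
  node 16: h_left=-1, h_right=-1, diff=0 [OK], height=0
  node 22: h_left=0, h_right=-1, diff=1 [OK], height=1
  node 13: h_left=0, h_right=1, diff=1 [OK], height=2
  node 32: h_left=-1, h_right=-1, diff=0 [OK], height=0
  node 24: h_left=2, h_right=0, diff=2 [FAIL (|2-0|=2 > 1)], height=3
  node 35: h_left=3, h_right=-1, diff=4 [FAIL (|3--1|=4 > 1)], height=4
Node 24 violates the condition: |2 - 0| = 2 > 1.
Result: Not balanced


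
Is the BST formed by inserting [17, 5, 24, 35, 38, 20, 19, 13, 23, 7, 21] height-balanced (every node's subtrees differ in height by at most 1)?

Tree (level-order array): [17, 5, 24, None, 13, 20, 35, 7, None, 19, 23, None, 38, None, None, None, None, 21]
Definition: a tree is height-balanced if, at every node, |h(left) - h(right)| <= 1 (empty subtree has height -1).
Bottom-up per-node check:
  node 7: h_left=-1, h_right=-1, diff=0 [OK], height=0
  node 13: h_left=0, h_right=-1, diff=1 [OK], height=1
  node 5: h_left=-1, h_right=1, diff=2 [FAIL (|-1-1|=2 > 1)], height=2
  node 19: h_left=-1, h_right=-1, diff=0 [OK], height=0
  node 21: h_left=-1, h_right=-1, diff=0 [OK], height=0
  node 23: h_left=0, h_right=-1, diff=1 [OK], height=1
  node 20: h_left=0, h_right=1, diff=1 [OK], height=2
  node 38: h_left=-1, h_right=-1, diff=0 [OK], height=0
  node 35: h_left=-1, h_right=0, diff=1 [OK], height=1
  node 24: h_left=2, h_right=1, diff=1 [OK], height=3
  node 17: h_left=2, h_right=3, diff=1 [OK], height=4
Node 5 violates the condition: |-1 - 1| = 2 > 1.
Result: Not balanced


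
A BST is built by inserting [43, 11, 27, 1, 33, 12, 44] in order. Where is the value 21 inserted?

Starting tree (level order): [43, 11, 44, 1, 27, None, None, None, None, 12, 33]
Insertion path: 43 -> 11 -> 27 -> 12
Result: insert 21 as right child of 12
Final tree (level order): [43, 11, 44, 1, 27, None, None, None, None, 12, 33, None, 21]


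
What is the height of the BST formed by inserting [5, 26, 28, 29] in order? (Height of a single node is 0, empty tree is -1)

Insertion order: [5, 26, 28, 29]
Tree (level-order array): [5, None, 26, None, 28, None, 29]
Compute height bottom-up (empty subtree = -1):
  height(29) = 1 + max(-1, -1) = 0
  height(28) = 1 + max(-1, 0) = 1
  height(26) = 1 + max(-1, 1) = 2
  height(5) = 1 + max(-1, 2) = 3
Height = 3


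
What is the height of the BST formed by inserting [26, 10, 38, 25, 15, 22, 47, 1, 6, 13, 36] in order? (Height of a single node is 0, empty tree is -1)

Insertion order: [26, 10, 38, 25, 15, 22, 47, 1, 6, 13, 36]
Tree (level-order array): [26, 10, 38, 1, 25, 36, 47, None, 6, 15, None, None, None, None, None, None, None, 13, 22]
Compute height bottom-up (empty subtree = -1):
  height(6) = 1 + max(-1, -1) = 0
  height(1) = 1 + max(-1, 0) = 1
  height(13) = 1 + max(-1, -1) = 0
  height(22) = 1 + max(-1, -1) = 0
  height(15) = 1 + max(0, 0) = 1
  height(25) = 1 + max(1, -1) = 2
  height(10) = 1 + max(1, 2) = 3
  height(36) = 1 + max(-1, -1) = 0
  height(47) = 1 + max(-1, -1) = 0
  height(38) = 1 + max(0, 0) = 1
  height(26) = 1 + max(3, 1) = 4
Height = 4


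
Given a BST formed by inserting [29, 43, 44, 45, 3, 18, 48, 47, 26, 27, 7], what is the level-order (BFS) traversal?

Tree insertion order: [29, 43, 44, 45, 3, 18, 48, 47, 26, 27, 7]
Tree (level-order array): [29, 3, 43, None, 18, None, 44, 7, 26, None, 45, None, None, None, 27, None, 48, None, None, 47]
BFS from the root, enqueuing left then right child of each popped node:
  queue [29] -> pop 29, enqueue [3, 43], visited so far: [29]
  queue [3, 43] -> pop 3, enqueue [18], visited so far: [29, 3]
  queue [43, 18] -> pop 43, enqueue [44], visited so far: [29, 3, 43]
  queue [18, 44] -> pop 18, enqueue [7, 26], visited so far: [29, 3, 43, 18]
  queue [44, 7, 26] -> pop 44, enqueue [45], visited so far: [29, 3, 43, 18, 44]
  queue [7, 26, 45] -> pop 7, enqueue [none], visited so far: [29, 3, 43, 18, 44, 7]
  queue [26, 45] -> pop 26, enqueue [27], visited so far: [29, 3, 43, 18, 44, 7, 26]
  queue [45, 27] -> pop 45, enqueue [48], visited so far: [29, 3, 43, 18, 44, 7, 26, 45]
  queue [27, 48] -> pop 27, enqueue [none], visited so far: [29, 3, 43, 18, 44, 7, 26, 45, 27]
  queue [48] -> pop 48, enqueue [47], visited so far: [29, 3, 43, 18, 44, 7, 26, 45, 27, 48]
  queue [47] -> pop 47, enqueue [none], visited so far: [29, 3, 43, 18, 44, 7, 26, 45, 27, 48, 47]
Result: [29, 3, 43, 18, 44, 7, 26, 45, 27, 48, 47]


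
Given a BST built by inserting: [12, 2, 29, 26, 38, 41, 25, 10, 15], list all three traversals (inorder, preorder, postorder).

Tree insertion order: [12, 2, 29, 26, 38, 41, 25, 10, 15]
Tree (level-order array): [12, 2, 29, None, 10, 26, 38, None, None, 25, None, None, 41, 15]
Inorder (L, root, R): [2, 10, 12, 15, 25, 26, 29, 38, 41]
Preorder (root, L, R): [12, 2, 10, 29, 26, 25, 15, 38, 41]
Postorder (L, R, root): [10, 2, 15, 25, 26, 41, 38, 29, 12]


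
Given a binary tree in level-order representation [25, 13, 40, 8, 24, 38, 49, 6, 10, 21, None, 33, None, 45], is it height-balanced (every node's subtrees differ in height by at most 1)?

Tree (level-order array): [25, 13, 40, 8, 24, 38, 49, 6, 10, 21, None, 33, None, 45]
Definition: a tree is height-balanced if, at every node, |h(left) - h(right)| <= 1 (empty subtree has height -1).
Bottom-up per-node check:
  node 6: h_left=-1, h_right=-1, diff=0 [OK], height=0
  node 10: h_left=-1, h_right=-1, diff=0 [OK], height=0
  node 8: h_left=0, h_right=0, diff=0 [OK], height=1
  node 21: h_left=-1, h_right=-1, diff=0 [OK], height=0
  node 24: h_left=0, h_right=-1, diff=1 [OK], height=1
  node 13: h_left=1, h_right=1, diff=0 [OK], height=2
  node 33: h_left=-1, h_right=-1, diff=0 [OK], height=0
  node 38: h_left=0, h_right=-1, diff=1 [OK], height=1
  node 45: h_left=-1, h_right=-1, diff=0 [OK], height=0
  node 49: h_left=0, h_right=-1, diff=1 [OK], height=1
  node 40: h_left=1, h_right=1, diff=0 [OK], height=2
  node 25: h_left=2, h_right=2, diff=0 [OK], height=3
All nodes satisfy the balance condition.
Result: Balanced


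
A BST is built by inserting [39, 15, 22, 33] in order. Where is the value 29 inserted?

Starting tree (level order): [39, 15, None, None, 22, None, 33]
Insertion path: 39 -> 15 -> 22 -> 33
Result: insert 29 as left child of 33
Final tree (level order): [39, 15, None, None, 22, None, 33, 29]


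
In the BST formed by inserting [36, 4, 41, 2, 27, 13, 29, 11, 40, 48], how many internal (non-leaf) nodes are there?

Tree built from: [36, 4, 41, 2, 27, 13, 29, 11, 40, 48]
Tree (level-order array): [36, 4, 41, 2, 27, 40, 48, None, None, 13, 29, None, None, None, None, 11]
Rule: An internal node has at least one child.
Per-node child counts:
  node 36: 2 child(ren)
  node 4: 2 child(ren)
  node 2: 0 child(ren)
  node 27: 2 child(ren)
  node 13: 1 child(ren)
  node 11: 0 child(ren)
  node 29: 0 child(ren)
  node 41: 2 child(ren)
  node 40: 0 child(ren)
  node 48: 0 child(ren)
Matching nodes: [36, 4, 27, 13, 41]
Count of internal (non-leaf) nodes: 5


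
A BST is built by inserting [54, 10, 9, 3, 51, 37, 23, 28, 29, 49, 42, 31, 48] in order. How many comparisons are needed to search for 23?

Search path for 23: 54 -> 10 -> 51 -> 37 -> 23
Found: True
Comparisons: 5


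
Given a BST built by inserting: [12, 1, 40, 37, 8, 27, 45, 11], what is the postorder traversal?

Tree insertion order: [12, 1, 40, 37, 8, 27, 45, 11]
Tree (level-order array): [12, 1, 40, None, 8, 37, 45, None, 11, 27]
Postorder traversal: [11, 8, 1, 27, 37, 45, 40, 12]


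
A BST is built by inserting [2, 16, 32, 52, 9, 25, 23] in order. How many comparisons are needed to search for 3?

Search path for 3: 2 -> 16 -> 9
Found: False
Comparisons: 3


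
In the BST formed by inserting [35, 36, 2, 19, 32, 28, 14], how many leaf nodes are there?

Tree built from: [35, 36, 2, 19, 32, 28, 14]
Tree (level-order array): [35, 2, 36, None, 19, None, None, 14, 32, None, None, 28]
Rule: A leaf has 0 children.
Per-node child counts:
  node 35: 2 child(ren)
  node 2: 1 child(ren)
  node 19: 2 child(ren)
  node 14: 0 child(ren)
  node 32: 1 child(ren)
  node 28: 0 child(ren)
  node 36: 0 child(ren)
Matching nodes: [14, 28, 36]
Count of leaf nodes: 3


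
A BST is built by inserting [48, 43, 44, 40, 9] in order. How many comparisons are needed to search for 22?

Search path for 22: 48 -> 43 -> 40 -> 9
Found: False
Comparisons: 4


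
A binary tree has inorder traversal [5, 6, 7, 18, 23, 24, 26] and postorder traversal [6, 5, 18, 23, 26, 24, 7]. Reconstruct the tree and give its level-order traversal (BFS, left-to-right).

Inorder:   [5, 6, 7, 18, 23, 24, 26]
Postorder: [6, 5, 18, 23, 26, 24, 7]
Algorithm: postorder visits root last, so walk postorder right-to-left;
each value is the root of the current inorder slice — split it at that
value, recurse on the right subtree first, then the left.
Recursive splits:
  root=7; inorder splits into left=[5, 6], right=[18, 23, 24, 26]
  root=24; inorder splits into left=[18, 23], right=[26]
  root=26; inorder splits into left=[], right=[]
  root=23; inorder splits into left=[18], right=[]
  root=18; inorder splits into left=[], right=[]
  root=5; inorder splits into left=[], right=[6]
  root=6; inorder splits into left=[], right=[]
Reconstructed level-order: [7, 5, 24, 6, 23, 26, 18]


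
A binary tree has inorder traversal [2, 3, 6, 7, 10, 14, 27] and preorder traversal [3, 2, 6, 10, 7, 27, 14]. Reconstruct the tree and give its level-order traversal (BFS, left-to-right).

Inorder:  [2, 3, 6, 7, 10, 14, 27]
Preorder: [3, 2, 6, 10, 7, 27, 14]
Algorithm: preorder visits root first, so consume preorder in order;
for each root, split the current inorder slice at that value into
left-subtree inorder and right-subtree inorder, then recurse.
Recursive splits:
  root=3; inorder splits into left=[2], right=[6, 7, 10, 14, 27]
  root=2; inorder splits into left=[], right=[]
  root=6; inorder splits into left=[], right=[7, 10, 14, 27]
  root=10; inorder splits into left=[7], right=[14, 27]
  root=7; inorder splits into left=[], right=[]
  root=27; inorder splits into left=[14], right=[]
  root=14; inorder splits into left=[], right=[]
Reconstructed level-order: [3, 2, 6, 10, 7, 27, 14]


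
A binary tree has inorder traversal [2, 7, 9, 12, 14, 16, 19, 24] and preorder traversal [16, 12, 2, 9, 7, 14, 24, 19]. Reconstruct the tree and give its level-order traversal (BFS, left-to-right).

Inorder:  [2, 7, 9, 12, 14, 16, 19, 24]
Preorder: [16, 12, 2, 9, 7, 14, 24, 19]
Algorithm: preorder visits root first, so consume preorder in order;
for each root, split the current inorder slice at that value into
left-subtree inorder and right-subtree inorder, then recurse.
Recursive splits:
  root=16; inorder splits into left=[2, 7, 9, 12, 14], right=[19, 24]
  root=12; inorder splits into left=[2, 7, 9], right=[14]
  root=2; inorder splits into left=[], right=[7, 9]
  root=9; inorder splits into left=[7], right=[]
  root=7; inorder splits into left=[], right=[]
  root=14; inorder splits into left=[], right=[]
  root=24; inorder splits into left=[19], right=[]
  root=19; inorder splits into left=[], right=[]
Reconstructed level-order: [16, 12, 24, 2, 14, 19, 9, 7]


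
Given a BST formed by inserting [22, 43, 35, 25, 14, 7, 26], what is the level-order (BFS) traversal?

Tree insertion order: [22, 43, 35, 25, 14, 7, 26]
Tree (level-order array): [22, 14, 43, 7, None, 35, None, None, None, 25, None, None, 26]
BFS from the root, enqueuing left then right child of each popped node:
  queue [22] -> pop 22, enqueue [14, 43], visited so far: [22]
  queue [14, 43] -> pop 14, enqueue [7], visited so far: [22, 14]
  queue [43, 7] -> pop 43, enqueue [35], visited so far: [22, 14, 43]
  queue [7, 35] -> pop 7, enqueue [none], visited so far: [22, 14, 43, 7]
  queue [35] -> pop 35, enqueue [25], visited so far: [22, 14, 43, 7, 35]
  queue [25] -> pop 25, enqueue [26], visited so far: [22, 14, 43, 7, 35, 25]
  queue [26] -> pop 26, enqueue [none], visited so far: [22, 14, 43, 7, 35, 25, 26]
Result: [22, 14, 43, 7, 35, 25, 26]


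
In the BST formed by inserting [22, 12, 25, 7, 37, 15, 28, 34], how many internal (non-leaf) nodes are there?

Tree built from: [22, 12, 25, 7, 37, 15, 28, 34]
Tree (level-order array): [22, 12, 25, 7, 15, None, 37, None, None, None, None, 28, None, None, 34]
Rule: An internal node has at least one child.
Per-node child counts:
  node 22: 2 child(ren)
  node 12: 2 child(ren)
  node 7: 0 child(ren)
  node 15: 0 child(ren)
  node 25: 1 child(ren)
  node 37: 1 child(ren)
  node 28: 1 child(ren)
  node 34: 0 child(ren)
Matching nodes: [22, 12, 25, 37, 28]
Count of internal (non-leaf) nodes: 5


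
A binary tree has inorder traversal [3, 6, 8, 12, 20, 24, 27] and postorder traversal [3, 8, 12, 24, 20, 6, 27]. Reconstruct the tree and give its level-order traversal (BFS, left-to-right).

Inorder:   [3, 6, 8, 12, 20, 24, 27]
Postorder: [3, 8, 12, 24, 20, 6, 27]
Algorithm: postorder visits root last, so walk postorder right-to-left;
each value is the root of the current inorder slice — split it at that
value, recurse on the right subtree first, then the left.
Recursive splits:
  root=27; inorder splits into left=[3, 6, 8, 12, 20, 24], right=[]
  root=6; inorder splits into left=[3], right=[8, 12, 20, 24]
  root=20; inorder splits into left=[8, 12], right=[24]
  root=24; inorder splits into left=[], right=[]
  root=12; inorder splits into left=[8], right=[]
  root=8; inorder splits into left=[], right=[]
  root=3; inorder splits into left=[], right=[]
Reconstructed level-order: [27, 6, 3, 20, 12, 24, 8]


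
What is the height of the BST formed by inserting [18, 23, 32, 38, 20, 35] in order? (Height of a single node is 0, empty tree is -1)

Insertion order: [18, 23, 32, 38, 20, 35]
Tree (level-order array): [18, None, 23, 20, 32, None, None, None, 38, 35]
Compute height bottom-up (empty subtree = -1):
  height(20) = 1 + max(-1, -1) = 0
  height(35) = 1 + max(-1, -1) = 0
  height(38) = 1 + max(0, -1) = 1
  height(32) = 1 + max(-1, 1) = 2
  height(23) = 1 + max(0, 2) = 3
  height(18) = 1 + max(-1, 3) = 4
Height = 4


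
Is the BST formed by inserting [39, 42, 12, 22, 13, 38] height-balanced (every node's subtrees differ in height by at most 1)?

Tree (level-order array): [39, 12, 42, None, 22, None, None, 13, 38]
Definition: a tree is height-balanced if, at every node, |h(left) - h(right)| <= 1 (empty subtree has height -1).
Bottom-up per-node check:
  node 13: h_left=-1, h_right=-1, diff=0 [OK], height=0
  node 38: h_left=-1, h_right=-1, diff=0 [OK], height=0
  node 22: h_left=0, h_right=0, diff=0 [OK], height=1
  node 12: h_left=-1, h_right=1, diff=2 [FAIL (|-1-1|=2 > 1)], height=2
  node 42: h_left=-1, h_right=-1, diff=0 [OK], height=0
  node 39: h_left=2, h_right=0, diff=2 [FAIL (|2-0|=2 > 1)], height=3
Node 12 violates the condition: |-1 - 1| = 2 > 1.
Result: Not balanced


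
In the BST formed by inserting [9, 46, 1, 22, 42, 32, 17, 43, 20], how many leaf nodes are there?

Tree built from: [9, 46, 1, 22, 42, 32, 17, 43, 20]
Tree (level-order array): [9, 1, 46, None, None, 22, None, 17, 42, None, 20, 32, 43]
Rule: A leaf has 0 children.
Per-node child counts:
  node 9: 2 child(ren)
  node 1: 0 child(ren)
  node 46: 1 child(ren)
  node 22: 2 child(ren)
  node 17: 1 child(ren)
  node 20: 0 child(ren)
  node 42: 2 child(ren)
  node 32: 0 child(ren)
  node 43: 0 child(ren)
Matching nodes: [1, 20, 32, 43]
Count of leaf nodes: 4


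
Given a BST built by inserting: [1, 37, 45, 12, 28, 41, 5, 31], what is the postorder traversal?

Tree insertion order: [1, 37, 45, 12, 28, 41, 5, 31]
Tree (level-order array): [1, None, 37, 12, 45, 5, 28, 41, None, None, None, None, 31]
Postorder traversal: [5, 31, 28, 12, 41, 45, 37, 1]


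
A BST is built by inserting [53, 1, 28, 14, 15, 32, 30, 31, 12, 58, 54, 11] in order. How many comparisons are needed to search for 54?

Search path for 54: 53 -> 58 -> 54
Found: True
Comparisons: 3


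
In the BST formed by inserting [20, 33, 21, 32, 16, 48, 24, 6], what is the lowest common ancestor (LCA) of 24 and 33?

Tree insertion order: [20, 33, 21, 32, 16, 48, 24, 6]
Tree (level-order array): [20, 16, 33, 6, None, 21, 48, None, None, None, 32, None, None, 24]
In a BST, the LCA of p=24, q=33 is the first node v on the
root-to-leaf path with p <= v <= q (go left if both < v, right if both > v).
Walk from root:
  at 20: both 24 and 33 > 20, go right
  at 33: 24 <= 33 <= 33, this is the LCA
LCA = 33


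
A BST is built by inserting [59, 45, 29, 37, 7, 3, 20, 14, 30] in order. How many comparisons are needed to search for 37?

Search path for 37: 59 -> 45 -> 29 -> 37
Found: True
Comparisons: 4


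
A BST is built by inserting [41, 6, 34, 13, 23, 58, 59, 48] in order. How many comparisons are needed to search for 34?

Search path for 34: 41 -> 6 -> 34
Found: True
Comparisons: 3


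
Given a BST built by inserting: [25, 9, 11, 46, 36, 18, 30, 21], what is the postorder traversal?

Tree insertion order: [25, 9, 11, 46, 36, 18, 30, 21]
Tree (level-order array): [25, 9, 46, None, 11, 36, None, None, 18, 30, None, None, 21]
Postorder traversal: [21, 18, 11, 9, 30, 36, 46, 25]


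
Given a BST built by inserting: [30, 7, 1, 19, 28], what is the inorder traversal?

Tree insertion order: [30, 7, 1, 19, 28]
Tree (level-order array): [30, 7, None, 1, 19, None, None, None, 28]
Inorder traversal: [1, 7, 19, 28, 30]


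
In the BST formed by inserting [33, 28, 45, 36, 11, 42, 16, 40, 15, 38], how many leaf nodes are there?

Tree built from: [33, 28, 45, 36, 11, 42, 16, 40, 15, 38]
Tree (level-order array): [33, 28, 45, 11, None, 36, None, None, 16, None, 42, 15, None, 40, None, None, None, 38]
Rule: A leaf has 0 children.
Per-node child counts:
  node 33: 2 child(ren)
  node 28: 1 child(ren)
  node 11: 1 child(ren)
  node 16: 1 child(ren)
  node 15: 0 child(ren)
  node 45: 1 child(ren)
  node 36: 1 child(ren)
  node 42: 1 child(ren)
  node 40: 1 child(ren)
  node 38: 0 child(ren)
Matching nodes: [15, 38]
Count of leaf nodes: 2


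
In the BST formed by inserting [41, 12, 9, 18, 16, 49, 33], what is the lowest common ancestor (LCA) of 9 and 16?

Tree insertion order: [41, 12, 9, 18, 16, 49, 33]
Tree (level-order array): [41, 12, 49, 9, 18, None, None, None, None, 16, 33]
In a BST, the LCA of p=9, q=16 is the first node v on the
root-to-leaf path with p <= v <= q (go left if both < v, right if both > v).
Walk from root:
  at 41: both 9 and 16 < 41, go left
  at 12: 9 <= 12 <= 16, this is the LCA
LCA = 12


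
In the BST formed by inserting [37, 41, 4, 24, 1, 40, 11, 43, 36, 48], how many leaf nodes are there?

Tree built from: [37, 41, 4, 24, 1, 40, 11, 43, 36, 48]
Tree (level-order array): [37, 4, 41, 1, 24, 40, 43, None, None, 11, 36, None, None, None, 48]
Rule: A leaf has 0 children.
Per-node child counts:
  node 37: 2 child(ren)
  node 4: 2 child(ren)
  node 1: 0 child(ren)
  node 24: 2 child(ren)
  node 11: 0 child(ren)
  node 36: 0 child(ren)
  node 41: 2 child(ren)
  node 40: 0 child(ren)
  node 43: 1 child(ren)
  node 48: 0 child(ren)
Matching nodes: [1, 11, 36, 40, 48]
Count of leaf nodes: 5


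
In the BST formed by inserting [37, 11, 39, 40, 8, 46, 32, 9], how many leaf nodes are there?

Tree built from: [37, 11, 39, 40, 8, 46, 32, 9]
Tree (level-order array): [37, 11, 39, 8, 32, None, 40, None, 9, None, None, None, 46]
Rule: A leaf has 0 children.
Per-node child counts:
  node 37: 2 child(ren)
  node 11: 2 child(ren)
  node 8: 1 child(ren)
  node 9: 0 child(ren)
  node 32: 0 child(ren)
  node 39: 1 child(ren)
  node 40: 1 child(ren)
  node 46: 0 child(ren)
Matching nodes: [9, 32, 46]
Count of leaf nodes: 3


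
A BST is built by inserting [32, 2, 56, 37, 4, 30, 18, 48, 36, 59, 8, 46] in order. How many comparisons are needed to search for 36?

Search path for 36: 32 -> 56 -> 37 -> 36
Found: True
Comparisons: 4


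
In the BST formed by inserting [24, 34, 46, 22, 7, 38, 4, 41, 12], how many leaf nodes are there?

Tree built from: [24, 34, 46, 22, 7, 38, 4, 41, 12]
Tree (level-order array): [24, 22, 34, 7, None, None, 46, 4, 12, 38, None, None, None, None, None, None, 41]
Rule: A leaf has 0 children.
Per-node child counts:
  node 24: 2 child(ren)
  node 22: 1 child(ren)
  node 7: 2 child(ren)
  node 4: 0 child(ren)
  node 12: 0 child(ren)
  node 34: 1 child(ren)
  node 46: 1 child(ren)
  node 38: 1 child(ren)
  node 41: 0 child(ren)
Matching nodes: [4, 12, 41]
Count of leaf nodes: 3


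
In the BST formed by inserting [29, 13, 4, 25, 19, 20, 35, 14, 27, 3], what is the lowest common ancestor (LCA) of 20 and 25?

Tree insertion order: [29, 13, 4, 25, 19, 20, 35, 14, 27, 3]
Tree (level-order array): [29, 13, 35, 4, 25, None, None, 3, None, 19, 27, None, None, 14, 20]
In a BST, the LCA of p=20, q=25 is the first node v on the
root-to-leaf path with p <= v <= q (go left if both < v, right if both > v).
Walk from root:
  at 29: both 20 and 25 < 29, go left
  at 13: both 20 and 25 > 13, go right
  at 25: 20 <= 25 <= 25, this is the LCA
LCA = 25


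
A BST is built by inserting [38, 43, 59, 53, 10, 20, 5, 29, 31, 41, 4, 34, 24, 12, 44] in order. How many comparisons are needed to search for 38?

Search path for 38: 38
Found: True
Comparisons: 1


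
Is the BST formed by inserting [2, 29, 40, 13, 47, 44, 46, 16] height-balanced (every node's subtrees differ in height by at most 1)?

Tree (level-order array): [2, None, 29, 13, 40, None, 16, None, 47, None, None, 44, None, None, 46]
Definition: a tree is height-balanced if, at every node, |h(left) - h(right)| <= 1 (empty subtree has height -1).
Bottom-up per-node check:
  node 16: h_left=-1, h_right=-1, diff=0 [OK], height=0
  node 13: h_left=-1, h_right=0, diff=1 [OK], height=1
  node 46: h_left=-1, h_right=-1, diff=0 [OK], height=0
  node 44: h_left=-1, h_right=0, diff=1 [OK], height=1
  node 47: h_left=1, h_right=-1, diff=2 [FAIL (|1--1|=2 > 1)], height=2
  node 40: h_left=-1, h_right=2, diff=3 [FAIL (|-1-2|=3 > 1)], height=3
  node 29: h_left=1, h_right=3, diff=2 [FAIL (|1-3|=2 > 1)], height=4
  node 2: h_left=-1, h_right=4, diff=5 [FAIL (|-1-4|=5 > 1)], height=5
Node 47 violates the condition: |1 - -1| = 2 > 1.
Result: Not balanced


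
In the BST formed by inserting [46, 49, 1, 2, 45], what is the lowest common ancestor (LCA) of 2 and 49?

Tree insertion order: [46, 49, 1, 2, 45]
Tree (level-order array): [46, 1, 49, None, 2, None, None, None, 45]
In a BST, the LCA of p=2, q=49 is the first node v on the
root-to-leaf path with p <= v <= q (go left if both < v, right if both > v).
Walk from root:
  at 46: 2 <= 46 <= 49, this is the LCA
LCA = 46
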